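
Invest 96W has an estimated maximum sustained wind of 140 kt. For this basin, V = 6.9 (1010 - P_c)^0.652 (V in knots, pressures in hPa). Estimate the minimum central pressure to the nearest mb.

ΔP = (V / 6.9)^(1/0.652) = (140/6.9)^1.534.
140/6.9 = 20.290; 20.290^1.534 ≈ 101.16 mb.
P_c = 1010 − 101.16 = 908.84 ≈ 909 mb.

909 mb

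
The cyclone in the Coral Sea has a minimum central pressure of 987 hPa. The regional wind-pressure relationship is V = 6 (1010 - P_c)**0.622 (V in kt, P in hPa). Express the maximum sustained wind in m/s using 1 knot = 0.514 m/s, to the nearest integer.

ΔP = 1010 − 987 = 23 hPa.
V ≈ 6 × 23^0.622 = 6 × 7.031 ≈ 42.184 kt.
42.184 × 0.514 ≈ 21.68 m/s → 22 m/s.

22 m/s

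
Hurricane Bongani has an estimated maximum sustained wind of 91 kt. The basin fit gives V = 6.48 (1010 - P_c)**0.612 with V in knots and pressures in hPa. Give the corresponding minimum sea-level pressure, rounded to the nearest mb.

935 mb

ΔP = (V / 6.48)^(1/0.612) = (91/6.48)^1.634.
91/6.48 = 14.043; 14.043^1.634 ≈ 74.98 mb.
P_c = 1010 − 74.98 = 935.02 ≈ 935 mb.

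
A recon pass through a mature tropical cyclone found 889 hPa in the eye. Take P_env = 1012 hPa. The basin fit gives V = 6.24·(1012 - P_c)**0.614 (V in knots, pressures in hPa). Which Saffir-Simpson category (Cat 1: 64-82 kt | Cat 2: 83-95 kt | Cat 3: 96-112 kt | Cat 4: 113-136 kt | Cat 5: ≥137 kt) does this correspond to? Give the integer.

ΔP = 1012 − 889 = 123 hPa.
V ≈ 6.24 × 123^0.614 = 6.24 × 19.20 ≈ 120 kt.
120 kt falls in the Category 4 band.

4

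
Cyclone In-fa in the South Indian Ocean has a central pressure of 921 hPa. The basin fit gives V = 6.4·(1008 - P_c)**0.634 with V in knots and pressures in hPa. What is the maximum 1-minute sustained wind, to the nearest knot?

109 kt

ΔP = 1008 − 921 = 87 hPa.
87^0.634 ≈ 16.969.
V ≈ 6.4 × 16.969 ≈ 108.6 kt.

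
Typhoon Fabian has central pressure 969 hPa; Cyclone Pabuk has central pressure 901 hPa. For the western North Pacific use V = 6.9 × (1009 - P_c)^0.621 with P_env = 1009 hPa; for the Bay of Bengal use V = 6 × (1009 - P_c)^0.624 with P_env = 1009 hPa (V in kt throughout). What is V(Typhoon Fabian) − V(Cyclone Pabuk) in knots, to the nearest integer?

Typhoon Fabian: ΔP = 40; V ≈ 6.9 × 40^0.621 ≈ 68.19 kt.
Cyclone Pabuk: ΔP = 108; V ≈ 6 × 108^0.624 ≈ 111.43 kt.
Difference ≈ 68.19 − 111.43 = -43.24 → -43 kt.

-43 kt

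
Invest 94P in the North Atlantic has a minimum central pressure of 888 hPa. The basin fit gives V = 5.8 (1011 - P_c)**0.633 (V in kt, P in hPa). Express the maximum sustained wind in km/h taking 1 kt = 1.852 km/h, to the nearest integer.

ΔP = 1011 − 888 = 123 hPa.
V ≈ 5.8 × 123^0.633 = 5.8 × 21.033 ≈ 121.994 kt.
121.994 × 1.852 ≈ 225.93 km/h → 226 km/h.

226 km/h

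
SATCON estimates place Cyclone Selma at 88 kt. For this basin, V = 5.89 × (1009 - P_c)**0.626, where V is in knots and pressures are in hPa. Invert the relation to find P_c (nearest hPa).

ΔP = (V / 5.89)^(1/0.626) = (88/5.89)^1.597.
88/5.89 = 14.941; 14.941^1.597 ≈ 75.16 hPa.
P_c = 1009 − 75.16 = 933.84 ≈ 934 hPa.

934 hPa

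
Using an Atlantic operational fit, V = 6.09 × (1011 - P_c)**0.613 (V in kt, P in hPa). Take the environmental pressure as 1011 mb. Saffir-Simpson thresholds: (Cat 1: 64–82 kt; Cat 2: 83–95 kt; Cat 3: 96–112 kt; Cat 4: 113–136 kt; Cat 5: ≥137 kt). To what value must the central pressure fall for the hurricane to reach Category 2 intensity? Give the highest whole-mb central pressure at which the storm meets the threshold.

Category 2 begins at V = 83 kt.
Required ΔP = (83/6.09)^(1/0.613) = 13.629^1.631 ≈ 70.90 mb.
P_c ≤ 1011 − 70.90 = 940.10, so the highest integer P_c is 940 mb.

940 mb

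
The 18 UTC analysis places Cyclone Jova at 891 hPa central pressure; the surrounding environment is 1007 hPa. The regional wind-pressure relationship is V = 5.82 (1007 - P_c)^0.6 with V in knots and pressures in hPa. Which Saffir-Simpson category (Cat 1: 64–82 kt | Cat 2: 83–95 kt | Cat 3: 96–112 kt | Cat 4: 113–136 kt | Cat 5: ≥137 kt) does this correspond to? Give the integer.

3

ΔP = 1007 − 891 = 116 hPa.
V ≈ 5.82 × 116^0.6 = 5.82 × 17.33 ≈ 101 kt.
101 kt falls in the Category 3 band.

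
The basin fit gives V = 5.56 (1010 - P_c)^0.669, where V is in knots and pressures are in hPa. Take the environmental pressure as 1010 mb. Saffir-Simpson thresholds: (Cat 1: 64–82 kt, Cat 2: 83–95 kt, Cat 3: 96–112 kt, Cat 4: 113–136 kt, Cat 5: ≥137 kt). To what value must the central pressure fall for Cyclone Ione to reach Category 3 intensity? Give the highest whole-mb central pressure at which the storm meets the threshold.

Category 3 begins at V = 96 kt.
Required ΔP = (96/5.56)^(1/0.669) = 17.266^1.495 ≈ 70.68 mb.
P_c ≤ 1010 − 70.68 = 939.32, so the highest integer P_c is 939 mb.

939 mb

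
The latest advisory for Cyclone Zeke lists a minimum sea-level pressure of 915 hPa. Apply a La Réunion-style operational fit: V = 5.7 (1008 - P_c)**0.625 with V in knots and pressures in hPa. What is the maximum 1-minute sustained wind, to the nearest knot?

ΔP = 1008 − 915 = 93 hPa.
93^0.625 ≈ 16.994.
V ≈ 5.7 × 16.994 ≈ 96.9 kt.

97 kt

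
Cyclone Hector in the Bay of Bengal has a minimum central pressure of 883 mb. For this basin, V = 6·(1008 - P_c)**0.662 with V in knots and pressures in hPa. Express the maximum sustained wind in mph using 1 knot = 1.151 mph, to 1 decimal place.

168.8 mph

ΔP = 1008 − 883 = 125 mb.
V ≈ 6 × 125^0.662 = 6 × 24.443 ≈ 146.658 kt.
146.658 × 1.151 ≈ 168.80 mph → 168.8 mph.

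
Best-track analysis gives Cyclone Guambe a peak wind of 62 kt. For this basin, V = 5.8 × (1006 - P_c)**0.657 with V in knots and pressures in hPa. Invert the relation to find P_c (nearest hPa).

ΔP = (V / 5.8)^(1/0.657) = (62/5.8)^1.522.
62/5.8 = 10.690; 10.690^1.522 ≈ 36.83 hPa.
P_c = 1006 − 36.83 = 969.17 ≈ 969 hPa.

969 hPa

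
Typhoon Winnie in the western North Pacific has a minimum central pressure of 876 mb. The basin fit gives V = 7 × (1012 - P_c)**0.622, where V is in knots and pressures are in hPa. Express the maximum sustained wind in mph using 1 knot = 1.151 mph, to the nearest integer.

ΔP = 1012 − 876 = 136 mb.
V ≈ 7 × 136^0.622 = 7 × 21.235 ≈ 148.648 kt.
148.648 × 1.151 ≈ 171.09 mph → 171 mph.

171 mph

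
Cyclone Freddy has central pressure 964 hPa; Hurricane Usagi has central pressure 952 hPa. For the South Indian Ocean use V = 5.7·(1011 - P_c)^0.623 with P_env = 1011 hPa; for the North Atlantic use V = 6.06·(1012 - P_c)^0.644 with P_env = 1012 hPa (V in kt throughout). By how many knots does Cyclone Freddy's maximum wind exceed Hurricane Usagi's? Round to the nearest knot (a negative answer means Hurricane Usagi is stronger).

-22 kt

Cyclone Freddy: ΔP = 47; V ≈ 5.7 × 47^0.623 ≈ 62.75 kt.
Hurricane Usagi: ΔP = 60; V ≈ 6.06 × 60^0.644 ≈ 84.65 kt.
Difference ≈ 62.75 − 84.65 = -21.90 → -22 kt.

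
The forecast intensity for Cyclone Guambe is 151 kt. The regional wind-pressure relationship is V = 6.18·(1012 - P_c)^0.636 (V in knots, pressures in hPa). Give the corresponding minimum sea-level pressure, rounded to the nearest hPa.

860 hPa

ΔP = (V / 6.18)^(1/0.636) = (151/6.18)^1.572.
151/6.18 = 24.434; 24.434^1.572 ≈ 152.18 hPa.
P_c = 1012 − 152.18 = 859.82 ≈ 860 hPa.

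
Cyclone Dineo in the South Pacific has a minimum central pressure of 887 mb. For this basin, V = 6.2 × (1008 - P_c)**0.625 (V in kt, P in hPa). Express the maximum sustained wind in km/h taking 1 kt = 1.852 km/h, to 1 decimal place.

ΔP = 1008 − 887 = 121 mb.
V ≈ 6.2 × 121^0.625 = 6.2 × 20.033 ≈ 124.203 kt.
124.203 × 1.852 ≈ 230.02 km/h → 230.0 km/h.

230.0 km/h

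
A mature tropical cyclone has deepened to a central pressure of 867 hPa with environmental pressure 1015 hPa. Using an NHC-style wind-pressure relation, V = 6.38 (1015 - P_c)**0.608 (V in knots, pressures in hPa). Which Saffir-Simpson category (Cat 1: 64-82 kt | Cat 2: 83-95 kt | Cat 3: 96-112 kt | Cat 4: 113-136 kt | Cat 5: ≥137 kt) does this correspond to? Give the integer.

ΔP = 1015 − 867 = 148 hPa.
V ≈ 6.38 × 148^0.608 = 6.38 × 20.87 ≈ 133 kt.
133 kt falls in the Category 4 band.

4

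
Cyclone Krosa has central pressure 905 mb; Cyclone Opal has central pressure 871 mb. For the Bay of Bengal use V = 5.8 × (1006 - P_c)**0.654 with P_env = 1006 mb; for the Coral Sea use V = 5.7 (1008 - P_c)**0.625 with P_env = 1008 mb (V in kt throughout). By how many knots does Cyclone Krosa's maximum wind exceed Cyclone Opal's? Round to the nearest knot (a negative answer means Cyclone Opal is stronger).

Cyclone Krosa: ΔP = 101; V ≈ 5.8 × 101^0.654 ≈ 118.65 kt.
Cyclone Opal: ΔP = 137; V ≈ 5.7 × 137^0.625 ≈ 123.40 kt.
Difference ≈ 118.65 − 123.40 = -4.75 → -5 kt.

-5 kt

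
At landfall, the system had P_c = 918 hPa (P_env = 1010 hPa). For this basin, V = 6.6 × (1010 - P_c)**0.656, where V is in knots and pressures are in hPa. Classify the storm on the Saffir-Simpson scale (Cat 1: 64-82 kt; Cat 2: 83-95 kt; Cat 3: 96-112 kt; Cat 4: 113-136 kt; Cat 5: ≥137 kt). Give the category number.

ΔP = 1010 − 918 = 92 hPa.
V ≈ 6.6 × 92^0.656 = 6.6 × 19.42 ≈ 128 kt.
128 kt falls in the Category 4 band.

4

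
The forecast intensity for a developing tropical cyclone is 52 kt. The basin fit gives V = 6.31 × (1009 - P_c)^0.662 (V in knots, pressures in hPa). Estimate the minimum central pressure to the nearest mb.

ΔP = (V / 6.31)^(1/0.662) = (52/6.31)^1.511.
52/6.31 = 8.241; 8.241^1.511 ≈ 24.19 mb.
P_c = 1009 − 24.19 = 984.81 ≈ 985 mb.

985 mb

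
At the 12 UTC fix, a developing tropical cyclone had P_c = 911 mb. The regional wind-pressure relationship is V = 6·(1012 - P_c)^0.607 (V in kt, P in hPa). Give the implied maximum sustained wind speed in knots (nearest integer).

ΔP = 1012 − 911 = 101 mb.
101^0.607 ≈ 16.467.
V ≈ 6 × 16.467 ≈ 98.8 kt.

99 kt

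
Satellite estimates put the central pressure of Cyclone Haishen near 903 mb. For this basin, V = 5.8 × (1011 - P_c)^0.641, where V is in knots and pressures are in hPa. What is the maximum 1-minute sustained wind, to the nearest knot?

117 kt

ΔP = 1011 − 903 = 108 mb.
108^0.641 ≈ 20.111.
V ≈ 5.8 × 20.111 ≈ 116.6 kt.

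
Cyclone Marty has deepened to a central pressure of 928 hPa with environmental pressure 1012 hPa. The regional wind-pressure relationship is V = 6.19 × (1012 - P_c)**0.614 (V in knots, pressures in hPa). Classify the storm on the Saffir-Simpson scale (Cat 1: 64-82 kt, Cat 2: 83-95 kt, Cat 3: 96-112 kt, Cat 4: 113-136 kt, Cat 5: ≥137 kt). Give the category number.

ΔP = 1012 − 928 = 84 hPa.
V ≈ 6.19 × 84^0.614 = 6.19 × 15.19 ≈ 94 kt.
94 kt falls in the Category 2 band.

2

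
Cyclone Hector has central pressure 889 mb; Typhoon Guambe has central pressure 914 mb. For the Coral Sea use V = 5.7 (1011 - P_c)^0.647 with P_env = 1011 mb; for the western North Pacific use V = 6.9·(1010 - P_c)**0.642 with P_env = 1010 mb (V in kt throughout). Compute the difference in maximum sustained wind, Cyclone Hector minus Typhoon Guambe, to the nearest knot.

-2 kt

Cyclone Hector: ΔP = 122; V ≈ 5.7 × 122^0.647 ≈ 127.57 kt.
Typhoon Guambe: ΔP = 96; V ≈ 6.9 × 96^0.642 ≈ 129.26 kt.
Difference ≈ 127.57 − 129.26 = -1.69 → -2 kt.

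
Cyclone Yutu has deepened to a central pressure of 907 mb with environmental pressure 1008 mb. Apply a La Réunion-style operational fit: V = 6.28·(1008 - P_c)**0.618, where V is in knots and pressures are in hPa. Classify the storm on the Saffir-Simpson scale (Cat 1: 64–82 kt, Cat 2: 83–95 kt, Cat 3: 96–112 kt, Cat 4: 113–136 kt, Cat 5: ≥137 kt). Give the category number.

3

ΔP = 1008 − 907 = 101 mb.
V ≈ 6.28 × 101^0.618 = 6.28 × 17.32 ≈ 109 kt.
109 kt falls in the Category 3 band.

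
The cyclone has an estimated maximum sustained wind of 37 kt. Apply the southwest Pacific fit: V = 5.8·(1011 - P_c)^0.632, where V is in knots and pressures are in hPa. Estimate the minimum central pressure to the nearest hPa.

992 hPa

ΔP = (V / 5.8)^(1/0.632) = (37/5.8)^1.582.
37/5.8 = 6.379; 6.379^1.582 ≈ 18.77 hPa.
P_c = 1011 − 18.77 = 992.23 ≈ 992 hPa.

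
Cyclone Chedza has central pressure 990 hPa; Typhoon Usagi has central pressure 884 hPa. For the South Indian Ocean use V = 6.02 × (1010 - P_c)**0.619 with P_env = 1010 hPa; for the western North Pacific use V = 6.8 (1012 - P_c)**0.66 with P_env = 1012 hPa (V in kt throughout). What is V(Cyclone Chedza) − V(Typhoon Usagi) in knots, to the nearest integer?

Cyclone Chedza: ΔP = 20; V ≈ 6.02 × 20^0.619 ≈ 38.45 kt.
Typhoon Usagi: ΔP = 128; V ≈ 6.8 × 128^0.66 ≈ 167.21 kt.
Difference ≈ 38.45 − 167.21 = -128.76 → -129 kt.

-129 kt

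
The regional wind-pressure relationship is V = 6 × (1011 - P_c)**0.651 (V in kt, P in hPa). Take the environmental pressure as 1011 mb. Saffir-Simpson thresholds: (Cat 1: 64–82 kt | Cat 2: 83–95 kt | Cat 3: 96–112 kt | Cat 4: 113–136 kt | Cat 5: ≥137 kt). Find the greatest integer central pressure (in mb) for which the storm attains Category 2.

954 mb

Category 2 begins at V = 83 kt.
Required ΔP = (83/6)^(1/0.651) = 13.833^1.536 ≈ 56.57 mb.
P_c ≤ 1011 − 56.57 = 954.43, so the highest integer P_c is 954 mb.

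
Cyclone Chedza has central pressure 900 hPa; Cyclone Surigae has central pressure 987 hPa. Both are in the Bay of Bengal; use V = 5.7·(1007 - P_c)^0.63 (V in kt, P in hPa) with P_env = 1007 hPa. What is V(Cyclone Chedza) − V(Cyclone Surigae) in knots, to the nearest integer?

Cyclone Chedza: ΔP = 107; V ≈ 5.7 × 107^0.63 ≈ 108.24 kt.
Cyclone Surigae: ΔP = 20; V ≈ 5.7 × 20^0.63 ≈ 37.63 kt.
Difference ≈ 108.24 − 37.63 = 70.61 → 71 kt.

71 kt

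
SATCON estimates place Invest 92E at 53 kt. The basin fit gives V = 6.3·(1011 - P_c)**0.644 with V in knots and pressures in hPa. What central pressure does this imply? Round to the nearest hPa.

ΔP = (V / 6.3)^(1/0.644) = (53/6.3)^1.553.
53/6.3 = 8.413; 8.413^1.553 ≈ 27.30 hPa.
P_c = 1011 − 27.30 = 983.70 ≈ 984 hPa.

984 hPa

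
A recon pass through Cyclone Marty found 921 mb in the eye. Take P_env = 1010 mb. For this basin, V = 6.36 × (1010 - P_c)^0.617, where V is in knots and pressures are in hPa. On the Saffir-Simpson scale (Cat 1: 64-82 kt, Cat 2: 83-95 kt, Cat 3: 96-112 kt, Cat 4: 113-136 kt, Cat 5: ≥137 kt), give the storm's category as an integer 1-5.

3

ΔP = 1010 − 921 = 89 mb.
V ≈ 6.36 × 89^0.617 = 6.36 × 15.95 ≈ 101 kt.
101 kt falls in the Category 3 band.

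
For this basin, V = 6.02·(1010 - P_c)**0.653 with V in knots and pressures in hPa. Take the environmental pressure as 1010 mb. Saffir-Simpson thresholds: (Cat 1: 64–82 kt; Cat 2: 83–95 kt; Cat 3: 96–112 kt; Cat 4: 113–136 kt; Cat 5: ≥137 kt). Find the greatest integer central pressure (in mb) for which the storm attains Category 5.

Category 5 begins at V = 137 kt.
Required ΔP = (137/6.02)^(1/0.653) = 22.757^1.531 ≈ 119.75 mb.
P_c ≤ 1010 − 119.75 = 890.25, so the highest integer P_c is 890 mb.

890 mb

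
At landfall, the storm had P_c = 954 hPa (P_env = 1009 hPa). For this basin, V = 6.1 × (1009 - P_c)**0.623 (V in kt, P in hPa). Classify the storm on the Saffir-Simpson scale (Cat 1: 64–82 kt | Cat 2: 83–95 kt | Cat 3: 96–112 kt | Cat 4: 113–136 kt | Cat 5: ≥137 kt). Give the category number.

1

ΔP = 1009 − 954 = 55 hPa.
V ≈ 6.1 × 55^0.623 = 6.1 × 12.14 ≈ 74 kt.
74 kt falls in the Category 1 band.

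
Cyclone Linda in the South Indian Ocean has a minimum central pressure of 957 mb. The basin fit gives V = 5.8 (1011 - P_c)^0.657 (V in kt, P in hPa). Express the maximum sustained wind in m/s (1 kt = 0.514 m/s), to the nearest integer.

ΔP = 1011 − 957 = 54 mb.
V ≈ 5.8 × 54^0.657 = 5.8 × 13.746 ≈ 79.728 kt.
79.728 × 0.514 ≈ 40.98 m/s → 41 m/s.

41 m/s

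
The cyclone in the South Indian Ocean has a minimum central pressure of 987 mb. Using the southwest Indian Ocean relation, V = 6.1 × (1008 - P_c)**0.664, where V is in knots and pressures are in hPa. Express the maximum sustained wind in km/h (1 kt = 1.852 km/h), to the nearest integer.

85 km/h

ΔP = 1008 − 987 = 21 mb.
V ≈ 6.1 × 21^0.664 = 6.1 × 7.550 ≈ 46.056 kt.
46.056 × 1.852 ≈ 85.30 km/h → 85 km/h.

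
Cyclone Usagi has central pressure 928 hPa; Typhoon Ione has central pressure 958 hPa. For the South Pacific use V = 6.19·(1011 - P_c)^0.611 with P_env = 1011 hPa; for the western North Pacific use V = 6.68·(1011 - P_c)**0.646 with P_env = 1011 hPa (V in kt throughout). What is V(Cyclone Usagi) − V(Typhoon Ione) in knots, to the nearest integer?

Cyclone Usagi: ΔP = 83; V ≈ 6.19 × 83^0.611 ≈ 92.10 kt.
Typhoon Ione: ΔP = 53; V ≈ 6.68 × 53^0.646 ≈ 86.83 kt.
Difference ≈ 92.10 − 86.83 = 5.27 → 5 kt.

5 kt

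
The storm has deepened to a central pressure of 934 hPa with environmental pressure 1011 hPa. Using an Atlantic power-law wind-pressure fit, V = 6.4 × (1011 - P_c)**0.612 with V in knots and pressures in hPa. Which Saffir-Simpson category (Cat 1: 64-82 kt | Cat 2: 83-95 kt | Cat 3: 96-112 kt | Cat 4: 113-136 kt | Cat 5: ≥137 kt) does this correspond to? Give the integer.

2

ΔP = 1011 − 934 = 77 hPa.
V ≈ 6.4 × 77^0.612 = 6.4 × 14.27 ≈ 91 kt.
91 kt falls in the Category 2 band.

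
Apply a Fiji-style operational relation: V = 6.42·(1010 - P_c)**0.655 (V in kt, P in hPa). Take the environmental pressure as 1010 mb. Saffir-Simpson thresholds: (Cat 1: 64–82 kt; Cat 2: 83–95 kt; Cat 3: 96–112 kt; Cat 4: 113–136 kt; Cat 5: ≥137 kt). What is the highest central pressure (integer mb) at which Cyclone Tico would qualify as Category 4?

Category 4 begins at V = 113 kt.
Required ΔP = (113/6.42)^(1/0.655) = 17.601^1.527 ≈ 79.72 mb.
P_c ≤ 1010 − 79.72 = 930.28, so the highest integer P_c is 930 mb.

930 mb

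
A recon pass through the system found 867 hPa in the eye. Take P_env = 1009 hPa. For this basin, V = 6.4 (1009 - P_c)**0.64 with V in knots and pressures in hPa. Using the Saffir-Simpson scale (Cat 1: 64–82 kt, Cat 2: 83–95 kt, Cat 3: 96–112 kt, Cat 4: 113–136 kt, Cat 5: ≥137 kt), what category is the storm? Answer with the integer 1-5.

ΔP = 1009 − 867 = 142 hPa.
V ≈ 6.4 × 142^0.64 = 6.4 × 23.85 ≈ 153 kt.
153 kt falls in the Category 5 band.

5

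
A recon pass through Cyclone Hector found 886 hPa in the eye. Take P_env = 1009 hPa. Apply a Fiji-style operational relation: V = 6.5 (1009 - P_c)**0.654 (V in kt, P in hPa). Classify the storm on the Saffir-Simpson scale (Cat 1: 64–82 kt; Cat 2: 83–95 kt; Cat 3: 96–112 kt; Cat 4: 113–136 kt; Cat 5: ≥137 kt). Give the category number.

5

ΔP = 1009 − 886 = 123 hPa.
V ≈ 6.5 × 123^0.654 = 6.5 × 23.27 ≈ 151 kt.
151 kt falls in the Category 5 band.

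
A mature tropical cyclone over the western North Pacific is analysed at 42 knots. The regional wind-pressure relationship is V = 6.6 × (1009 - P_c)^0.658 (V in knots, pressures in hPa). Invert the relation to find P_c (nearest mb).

992 mb

ΔP = (V / 6.6)^(1/0.658) = (42/6.6)^1.520.
42/6.6 = 6.364; 6.364^1.520 ≈ 16.65 mb.
P_c = 1009 − 16.65 = 992.35 ≈ 992 mb.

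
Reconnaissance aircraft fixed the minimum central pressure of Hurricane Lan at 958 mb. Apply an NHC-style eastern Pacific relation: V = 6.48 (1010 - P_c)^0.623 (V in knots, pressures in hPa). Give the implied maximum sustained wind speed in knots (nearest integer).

76 kt

ΔP = 1010 − 958 = 52 mb.
52^0.623 ≈ 11.724.
V ≈ 6.48 × 11.724 ≈ 76.0 kt.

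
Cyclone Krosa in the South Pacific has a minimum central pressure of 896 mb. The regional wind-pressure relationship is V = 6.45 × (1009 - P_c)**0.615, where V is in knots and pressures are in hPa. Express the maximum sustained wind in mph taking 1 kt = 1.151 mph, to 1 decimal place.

135.9 mph

ΔP = 1009 − 896 = 113 mb.
V ≈ 6.45 × 113^0.615 = 6.45 × 18.308 ≈ 118.087 kt.
118.087 × 1.151 ≈ 135.92 mph → 135.9 mph.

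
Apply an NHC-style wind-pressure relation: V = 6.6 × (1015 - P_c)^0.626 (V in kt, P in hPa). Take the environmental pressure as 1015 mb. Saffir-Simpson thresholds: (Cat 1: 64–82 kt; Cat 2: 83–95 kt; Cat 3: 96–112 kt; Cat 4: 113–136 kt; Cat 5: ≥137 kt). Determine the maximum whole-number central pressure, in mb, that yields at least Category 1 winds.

977 mb

Category 1 begins at V = 64 kt.
Required ΔP = (64/6.6)^(1/0.626) = 9.697^1.597 ≈ 37.68 mb.
P_c ≤ 1015 − 37.68 = 977.32, so the highest integer P_c is 977 mb.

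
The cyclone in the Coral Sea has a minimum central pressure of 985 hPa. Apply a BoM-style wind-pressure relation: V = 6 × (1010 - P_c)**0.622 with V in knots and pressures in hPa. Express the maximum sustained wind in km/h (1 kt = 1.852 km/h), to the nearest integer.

82 km/h

ΔP = 1010 − 985 = 25 hPa.
V ≈ 6 × 25^0.622 = 6 × 7.405 ≈ 44.429 kt.
44.429 × 1.852 ≈ 82.28 km/h → 82 km/h.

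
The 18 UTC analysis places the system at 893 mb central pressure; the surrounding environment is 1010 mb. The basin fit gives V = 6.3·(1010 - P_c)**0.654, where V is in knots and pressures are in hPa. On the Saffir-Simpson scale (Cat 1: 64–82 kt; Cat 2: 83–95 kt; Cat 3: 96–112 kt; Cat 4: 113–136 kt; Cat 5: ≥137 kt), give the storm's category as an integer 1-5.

ΔP = 1010 − 893 = 117 mb.
V ≈ 6.3 × 117^0.654 = 6.3 × 22.52 ≈ 142 kt.
142 kt falls in the Category 5 band.

5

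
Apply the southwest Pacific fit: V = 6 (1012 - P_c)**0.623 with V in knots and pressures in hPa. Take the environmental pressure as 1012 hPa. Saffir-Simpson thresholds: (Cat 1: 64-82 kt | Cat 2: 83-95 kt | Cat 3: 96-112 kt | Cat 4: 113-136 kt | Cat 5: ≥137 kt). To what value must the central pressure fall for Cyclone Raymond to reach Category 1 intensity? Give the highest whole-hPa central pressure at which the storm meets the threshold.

Category 1 begins at V = 64 kt.
Required ΔP = (64/6)^(1/0.623) = 10.667^1.605 ≈ 44.68 hPa.
P_c ≤ 1012 − 44.68 = 967.32, so the highest integer P_c is 967 hPa.

967 hPa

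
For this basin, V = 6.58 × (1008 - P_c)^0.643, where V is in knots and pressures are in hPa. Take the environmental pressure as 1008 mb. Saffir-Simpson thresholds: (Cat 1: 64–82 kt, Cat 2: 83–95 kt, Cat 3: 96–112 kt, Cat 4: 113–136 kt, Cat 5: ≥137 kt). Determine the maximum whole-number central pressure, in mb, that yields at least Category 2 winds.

956 mb

Category 2 begins at V = 83 kt.
Required ΔP = (83/6.58)^(1/0.643) = 12.614^1.555 ≈ 51.53 mb.
P_c ≤ 1008 − 51.53 = 956.47, so the highest integer P_c is 956 mb.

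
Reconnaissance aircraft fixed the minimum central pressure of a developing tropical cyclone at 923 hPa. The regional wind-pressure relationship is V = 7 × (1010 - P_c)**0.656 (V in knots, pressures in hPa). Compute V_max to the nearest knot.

ΔP = 1010 − 923 = 87 hPa.
87^0.656 ≈ 18.721.
V ≈ 7 × 18.721 ≈ 131.0 kt.

131 kt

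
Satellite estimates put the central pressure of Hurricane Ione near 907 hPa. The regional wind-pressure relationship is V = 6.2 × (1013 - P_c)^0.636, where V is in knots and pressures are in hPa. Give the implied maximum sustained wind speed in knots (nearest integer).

120 kt

ΔP = 1013 − 907 = 106 hPa.
106^0.636 ≈ 19.413.
V ≈ 6.2 × 19.413 ≈ 120.4 kt.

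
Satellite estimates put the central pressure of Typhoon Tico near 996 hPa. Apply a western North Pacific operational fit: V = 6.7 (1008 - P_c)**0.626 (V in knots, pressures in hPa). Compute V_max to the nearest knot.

32 kt

ΔP = 1008 − 996 = 12 hPa.
12^0.626 ≈ 4.738.
V ≈ 6.7 × 4.738 ≈ 31.7 kt.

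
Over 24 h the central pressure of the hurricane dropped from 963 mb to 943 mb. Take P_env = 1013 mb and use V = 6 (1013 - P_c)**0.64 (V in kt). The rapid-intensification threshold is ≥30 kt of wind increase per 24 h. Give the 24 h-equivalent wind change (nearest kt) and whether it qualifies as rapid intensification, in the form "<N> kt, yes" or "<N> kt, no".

V₁: ΔP = 50, V ≈ 6 × 50^0.64 ≈ 73.37 kt.
V₂: ΔP = 70, V ≈ 6 × 70^0.64 ≈ 90.99 kt.
ΔV over 24 h = 17.62 kt → 24 h equivalent = 17.62 × 24/24 ≈ 17.62 kt.
18 kt < 30 kt ⇒ not rapid intensification.

18 kt, no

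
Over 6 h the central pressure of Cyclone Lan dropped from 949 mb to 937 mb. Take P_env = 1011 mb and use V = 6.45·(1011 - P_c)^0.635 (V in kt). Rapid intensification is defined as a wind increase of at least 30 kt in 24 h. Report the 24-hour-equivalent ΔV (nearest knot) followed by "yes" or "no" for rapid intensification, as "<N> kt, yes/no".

V₁: ΔP = 62, V ≈ 6.45 × 62^0.635 ≈ 88.66 kt.
V₂: ΔP = 74, V ≈ 6.45 × 74^0.635 ≈ 99.20 kt.
ΔV over 6 h = 10.54 kt → 24 h equivalent = 10.54 × 24/6 ≈ 42.16 kt.
42 kt ≥ 30 kt ⇒ rapid intensification.

42 kt, yes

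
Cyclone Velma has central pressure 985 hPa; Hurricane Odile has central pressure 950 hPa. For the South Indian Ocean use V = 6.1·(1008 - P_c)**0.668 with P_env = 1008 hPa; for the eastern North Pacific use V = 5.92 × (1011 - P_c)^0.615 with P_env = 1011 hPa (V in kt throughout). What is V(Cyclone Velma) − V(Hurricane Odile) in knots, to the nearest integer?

-25 kt

Cyclone Velma: ΔP = 23; V ≈ 6.1 × 23^0.668 ≈ 49.54 kt.
Hurricane Odile: ΔP = 61; V ≈ 5.92 × 61^0.615 ≈ 74.18 kt.
Difference ≈ 49.54 − 74.18 = -24.64 → -25 kt.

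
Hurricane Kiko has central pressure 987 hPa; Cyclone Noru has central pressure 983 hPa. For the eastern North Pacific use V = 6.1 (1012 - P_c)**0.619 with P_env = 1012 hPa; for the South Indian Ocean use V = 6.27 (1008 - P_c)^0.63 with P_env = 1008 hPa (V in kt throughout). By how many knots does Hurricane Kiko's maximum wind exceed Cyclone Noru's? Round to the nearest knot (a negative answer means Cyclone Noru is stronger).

Hurricane Kiko: ΔP = 25; V ≈ 6.1 × 25^0.619 ≈ 44.74 kt.
Cyclone Noru: ΔP = 25; V ≈ 6.27 × 25^0.63 ≈ 47.64 kt.
Difference ≈ 44.74 − 47.64 = -2.90 → -3 kt.

-3 kt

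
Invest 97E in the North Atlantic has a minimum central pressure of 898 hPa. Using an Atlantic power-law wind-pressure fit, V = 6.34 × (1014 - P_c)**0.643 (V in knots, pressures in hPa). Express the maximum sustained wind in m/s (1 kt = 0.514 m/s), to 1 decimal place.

69.3 m/s

ΔP = 1014 − 898 = 116 hPa.
V ≈ 6.34 × 116^0.643 = 6.34 × 21.254 ≈ 134.752 kt.
134.752 × 0.514 ≈ 69.26 m/s → 69.3 m/s.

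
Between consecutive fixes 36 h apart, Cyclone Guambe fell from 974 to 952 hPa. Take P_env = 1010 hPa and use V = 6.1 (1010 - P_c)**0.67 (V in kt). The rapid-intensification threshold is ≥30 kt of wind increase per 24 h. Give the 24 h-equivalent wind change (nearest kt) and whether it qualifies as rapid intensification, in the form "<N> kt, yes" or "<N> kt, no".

V₁: ΔP = 36, V ≈ 6.1 × 36^0.67 ≈ 67.31 kt.
V₂: ΔP = 58, V ≈ 6.1 × 58^0.67 ≈ 92.65 kt.
ΔV over 36 h = 25.34 kt → 24 h equivalent = 25.34 × 24/36 ≈ 16.89 kt.
17 kt < 30 kt ⇒ not rapid intensification.

17 kt, no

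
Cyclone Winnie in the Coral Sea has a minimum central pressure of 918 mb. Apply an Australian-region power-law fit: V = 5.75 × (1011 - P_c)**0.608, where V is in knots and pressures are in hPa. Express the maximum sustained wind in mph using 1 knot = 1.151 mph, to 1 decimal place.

104.1 mph

ΔP = 1011 − 918 = 93 mb.
V ≈ 5.75 × 93^0.608 = 5.75 × 15.734 ≈ 90.470 kt.
90.470 × 1.151 ≈ 104.13 mph → 104.1 mph.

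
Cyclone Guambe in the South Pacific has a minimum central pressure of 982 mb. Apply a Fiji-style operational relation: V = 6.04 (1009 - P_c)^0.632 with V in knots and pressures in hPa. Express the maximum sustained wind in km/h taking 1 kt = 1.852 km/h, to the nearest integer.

ΔP = 1009 − 982 = 27 mb.
V ≈ 6.04 × 27^0.632 = 6.04 × 8.028 ≈ 48.491 kt.
48.491 × 1.852 ≈ 89.80 km/h → 90 km/h.

90 km/h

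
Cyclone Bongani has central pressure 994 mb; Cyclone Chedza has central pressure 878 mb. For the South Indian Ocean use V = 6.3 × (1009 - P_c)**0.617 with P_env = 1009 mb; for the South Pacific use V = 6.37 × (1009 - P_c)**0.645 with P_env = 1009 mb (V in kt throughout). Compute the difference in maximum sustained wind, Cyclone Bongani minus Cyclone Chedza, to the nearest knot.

-114 kt

Cyclone Bongani: ΔP = 15; V ≈ 6.3 × 15^0.617 ≈ 33.50 kt.
Cyclone Chedza: ΔP = 131; V ≈ 6.37 × 131^0.645 ≈ 147.84 kt.
Difference ≈ 33.50 − 147.84 = -114.34 → -114 kt.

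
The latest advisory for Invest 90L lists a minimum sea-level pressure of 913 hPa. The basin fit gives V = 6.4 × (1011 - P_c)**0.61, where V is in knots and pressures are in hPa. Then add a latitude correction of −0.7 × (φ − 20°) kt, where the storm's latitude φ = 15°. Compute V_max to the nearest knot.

ΔP = 1011 − 913 = 98 hPa.
98^0.61 ≈ 16.393.
V ≈ 6.4 × 16.393 ≈ 104.9 kt.
Latitude correction: −0.7 × (15 − 20) = 3.5 kt.
Corrected V ≈ 108.4 kt → 108 kt.

108 kt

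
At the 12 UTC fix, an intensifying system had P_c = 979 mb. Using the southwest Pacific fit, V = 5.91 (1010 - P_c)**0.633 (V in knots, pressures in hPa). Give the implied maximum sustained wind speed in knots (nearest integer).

ΔP = 1010 − 979 = 31 mb.
31^0.633 ≈ 8.791.
V ≈ 5.91 × 8.791 ≈ 52.0 kt.

52 kt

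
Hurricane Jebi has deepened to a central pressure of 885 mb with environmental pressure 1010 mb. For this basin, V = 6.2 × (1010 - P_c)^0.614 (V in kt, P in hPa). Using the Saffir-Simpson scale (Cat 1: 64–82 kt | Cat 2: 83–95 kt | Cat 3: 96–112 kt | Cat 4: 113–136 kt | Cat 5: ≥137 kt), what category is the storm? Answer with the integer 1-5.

4

ΔP = 1010 − 885 = 125 mb.
V ≈ 6.2 × 125^0.614 = 6.2 × 19.39 ≈ 120 kt.
120 kt falls in the Category 4 band.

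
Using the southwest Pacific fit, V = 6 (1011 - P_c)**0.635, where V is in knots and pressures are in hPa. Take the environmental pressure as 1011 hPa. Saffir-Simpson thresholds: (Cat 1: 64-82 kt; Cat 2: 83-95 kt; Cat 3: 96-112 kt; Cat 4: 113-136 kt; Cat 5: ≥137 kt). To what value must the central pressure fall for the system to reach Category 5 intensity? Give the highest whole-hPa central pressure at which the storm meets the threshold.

873 hPa

Category 5 begins at V = 137 kt.
Required ΔP = (137/6)^(1/0.635) = 22.833^1.575 ≈ 137.87 hPa.
P_c ≤ 1011 − 137.87 = 873.13, so the highest integer P_c is 873 hPa.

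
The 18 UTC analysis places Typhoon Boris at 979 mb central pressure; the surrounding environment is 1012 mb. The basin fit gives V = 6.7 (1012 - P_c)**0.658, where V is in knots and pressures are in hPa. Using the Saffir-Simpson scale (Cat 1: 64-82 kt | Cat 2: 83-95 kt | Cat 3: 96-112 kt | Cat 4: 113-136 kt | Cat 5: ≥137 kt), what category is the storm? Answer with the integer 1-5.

1

ΔP = 1012 − 979 = 33 mb.
V ≈ 6.7 × 33^0.658 = 6.7 × 9.98 ≈ 67 kt.
67 kt falls in the Category 1 band.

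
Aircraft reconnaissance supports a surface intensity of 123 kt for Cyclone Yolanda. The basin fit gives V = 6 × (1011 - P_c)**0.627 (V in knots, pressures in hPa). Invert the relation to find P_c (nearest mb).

ΔP = (V / 6)^(1/0.627) = (123/6)^1.595.
123/6 = 20.500; 20.500^1.595 ≈ 123.63 mb.
P_c = 1011 − 123.63 = 887.37 ≈ 887 mb.

887 mb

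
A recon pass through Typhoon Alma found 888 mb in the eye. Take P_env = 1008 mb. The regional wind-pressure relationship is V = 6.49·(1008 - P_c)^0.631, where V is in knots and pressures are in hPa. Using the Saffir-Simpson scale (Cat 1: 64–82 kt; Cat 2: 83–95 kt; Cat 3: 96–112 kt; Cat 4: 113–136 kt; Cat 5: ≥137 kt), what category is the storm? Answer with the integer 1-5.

4

ΔP = 1008 − 888 = 120 mb.
V ≈ 6.49 × 120^0.631 = 6.49 × 20.51 ≈ 133 kt.
133 kt falls in the Category 4 band.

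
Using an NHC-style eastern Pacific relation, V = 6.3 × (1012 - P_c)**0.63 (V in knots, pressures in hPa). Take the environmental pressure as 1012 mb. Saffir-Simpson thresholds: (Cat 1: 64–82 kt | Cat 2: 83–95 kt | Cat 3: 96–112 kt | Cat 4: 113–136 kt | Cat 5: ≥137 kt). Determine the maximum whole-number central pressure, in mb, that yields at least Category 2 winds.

Category 2 begins at V = 83 kt.
Required ΔP = (83/6.3)^(1/0.63) = 13.175^1.587 ≈ 59.89 mb.
P_c ≤ 1012 − 59.89 = 952.11, so the highest integer P_c is 952 mb.

952 mb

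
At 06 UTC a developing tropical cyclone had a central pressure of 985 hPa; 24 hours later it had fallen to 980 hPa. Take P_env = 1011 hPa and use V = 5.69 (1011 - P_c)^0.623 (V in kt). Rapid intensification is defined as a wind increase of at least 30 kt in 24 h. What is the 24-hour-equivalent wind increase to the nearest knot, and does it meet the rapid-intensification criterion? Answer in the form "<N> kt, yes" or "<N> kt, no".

V₁: ΔP = 26, V ≈ 5.69 × 26^0.623 ≈ 43.32 kt.
V₂: ΔP = 31, V ≈ 5.69 × 31^0.623 ≈ 48.33 kt.
ΔV over 24 h = 5.01 kt → 24 h equivalent = 5.01 × 24/24 ≈ 5.01 kt.
5 kt < 30 kt ⇒ not rapid intensification.

5 kt, no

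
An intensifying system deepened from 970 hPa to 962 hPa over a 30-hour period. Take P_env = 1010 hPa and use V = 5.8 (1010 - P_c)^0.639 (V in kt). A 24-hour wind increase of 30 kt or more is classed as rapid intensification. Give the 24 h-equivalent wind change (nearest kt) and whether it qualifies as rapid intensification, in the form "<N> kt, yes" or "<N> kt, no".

V₁: ΔP = 40, V ≈ 5.8 × 40^0.639 ≈ 61.26 kt.
V₂: ΔP = 48, V ≈ 5.8 × 48^0.639 ≈ 68.82 kt.
ΔV over 30 h = 7.56 kt → 24 h equivalent = 7.56 × 24/30 ≈ 6.05 kt.
6 kt < 30 kt ⇒ not rapid intensification.

6 kt, no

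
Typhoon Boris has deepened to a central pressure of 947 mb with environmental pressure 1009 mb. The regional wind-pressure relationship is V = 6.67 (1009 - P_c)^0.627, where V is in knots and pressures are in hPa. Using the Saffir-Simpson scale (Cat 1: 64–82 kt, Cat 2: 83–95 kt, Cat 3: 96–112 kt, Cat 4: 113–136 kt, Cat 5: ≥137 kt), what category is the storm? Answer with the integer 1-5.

ΔP = 1009 − 947 = 62 mb.
V ≈ 6.67 × 62^0.627 = 6.67 × 13.30 ≈ 89 kt.
89 kt falls in the Category 2 band.

2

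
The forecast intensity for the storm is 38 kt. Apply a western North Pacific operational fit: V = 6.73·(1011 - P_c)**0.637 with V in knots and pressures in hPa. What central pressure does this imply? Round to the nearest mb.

ΔP = (V / 6.73)^(1/0.637) = (38/6.73)^1.570.
38/6.73 = 5.646; 5.646^1.570 ≈ 15.14 mb.
P_c = 1011 − 15.14 = 995.86 ≈ 996 mb.

996 mb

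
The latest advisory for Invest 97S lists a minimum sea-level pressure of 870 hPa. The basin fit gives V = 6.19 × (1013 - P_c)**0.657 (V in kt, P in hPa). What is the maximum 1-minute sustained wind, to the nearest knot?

161 kt

ΔP = 1013 − 870 = 143 hPa.
143^0.657 ≈ 26.065.
V ≈ 6.19 × 26.065 ≈ 161.3 kt.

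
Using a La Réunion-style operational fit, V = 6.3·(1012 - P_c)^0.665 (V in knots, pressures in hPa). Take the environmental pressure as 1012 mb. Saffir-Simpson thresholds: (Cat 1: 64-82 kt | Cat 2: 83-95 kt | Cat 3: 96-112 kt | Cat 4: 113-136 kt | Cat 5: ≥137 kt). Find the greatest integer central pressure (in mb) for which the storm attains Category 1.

979 mb

Category 1 begins at V = 64 kt.
Required ΔP = (64/6.3)^(1/0.665) = 10.159^1.504 ≈ 32.66 mb.
P_c ≤ 1012 − 32.66 = 979.34, so the highest integer P_c is 979 mb.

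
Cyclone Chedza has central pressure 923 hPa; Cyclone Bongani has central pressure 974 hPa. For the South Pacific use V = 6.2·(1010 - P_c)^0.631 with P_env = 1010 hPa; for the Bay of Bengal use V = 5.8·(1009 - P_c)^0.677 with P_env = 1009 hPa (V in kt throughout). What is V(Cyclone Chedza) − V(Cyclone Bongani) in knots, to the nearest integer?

Cyclone Chedza: ΔP = 87; V ≈ 6.2 × 87^0.631 ≈ 103.81 kt.
Cyclone Bongani: ΔP = 35; V ≈ 5.8 × 35^0.677 ≈ 64.38 kt.
Difference ≈ 103.81 − 64.38 = 39.43 → 39 kt.

39 kt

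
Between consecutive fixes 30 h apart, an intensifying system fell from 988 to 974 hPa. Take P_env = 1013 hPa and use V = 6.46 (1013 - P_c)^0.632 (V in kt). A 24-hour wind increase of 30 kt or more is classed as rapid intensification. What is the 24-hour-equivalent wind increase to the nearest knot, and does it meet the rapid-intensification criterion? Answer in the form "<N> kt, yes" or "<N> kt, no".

V₁: ΔP = 25, V ≈ 6.46 × 25^0.632 ≈ 49.40 kt.
V₂: ΔP = 39, V ≈ 6.46 × 39^0.632 ≈ 65.43 kt.
ΔV over 30 h = 16.03 kt → 24 h equivalent = 16.03 × 24/30 ≈ 12.82 kt.
13 kt < 30 kt ⇒ not rapid intensification.

13 kt, no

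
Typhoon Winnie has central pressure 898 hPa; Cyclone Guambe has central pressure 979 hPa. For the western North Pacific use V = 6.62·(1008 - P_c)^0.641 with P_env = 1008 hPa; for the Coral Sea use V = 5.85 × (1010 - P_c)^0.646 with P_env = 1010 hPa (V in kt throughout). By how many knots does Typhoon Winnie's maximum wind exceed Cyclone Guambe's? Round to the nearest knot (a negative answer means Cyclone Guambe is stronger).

81 kt

Typhoon Winnie: ΔP = 110; V ≈ 6.62 × 110^0.641 ≈ 134.71 kt.
Cyclone Guambe: ΔP = 31; V ≈ 5.85 × 31^0.646 ≈ 53.77 kt.
Difference ≈ 134.71 − 53.77 = 80.94 → 81 kt.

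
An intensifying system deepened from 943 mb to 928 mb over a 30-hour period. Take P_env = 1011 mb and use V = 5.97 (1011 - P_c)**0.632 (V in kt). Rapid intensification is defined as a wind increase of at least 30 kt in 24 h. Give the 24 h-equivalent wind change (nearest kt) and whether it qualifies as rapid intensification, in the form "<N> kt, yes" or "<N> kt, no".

V₁: ΔP = 68, V ≈ 5.97 × 68^0.632 ≈ 85.93 kt.
V₂: ΔP = 83, V ≈ 5.97 × 83^0.632 ≈ 97.46 kt.
ΔV over 30 h = 11.53 kt → 24 h equivalent = 11.53 × 24/30 ≈ 9.22 kt.
9 kt < 30 kt ⇒ not rapid intensification.

9 kt, no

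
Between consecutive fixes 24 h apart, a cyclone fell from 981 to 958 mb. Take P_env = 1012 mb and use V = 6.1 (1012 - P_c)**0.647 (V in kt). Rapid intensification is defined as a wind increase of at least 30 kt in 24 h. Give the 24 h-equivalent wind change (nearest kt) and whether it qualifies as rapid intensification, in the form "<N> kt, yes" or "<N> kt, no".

V₁: ΔP = 31, V ≈ 6.1 × 31^0.647 ≈ 56.27 kt.
V₂: ΔP = 54, V ≈ 6.1 × 54^0.647 ≈ 80.57 kt.
ΔV over 24 h = 24.30 kt → 24 h equivalent = 24.30 × 24/24 ≈ 24.30 kt.
24 kt < 30 kt ⇒ not rapid intensification.

24 kt, no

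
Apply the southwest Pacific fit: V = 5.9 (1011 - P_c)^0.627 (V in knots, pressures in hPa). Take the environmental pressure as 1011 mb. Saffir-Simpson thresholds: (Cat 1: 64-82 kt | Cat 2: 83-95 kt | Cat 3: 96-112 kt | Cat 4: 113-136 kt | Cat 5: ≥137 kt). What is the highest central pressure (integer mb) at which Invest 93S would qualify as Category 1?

Category 1 begins at V = 64 kt.
Required ΔP = (64/5.9)^(1/0.627) = 10.847^1.595 ≈ 44.80 mb.
P_c ≤ 1011 − 44.80 = 966.20, so the highest integer P_c is 966 mb.

966 mb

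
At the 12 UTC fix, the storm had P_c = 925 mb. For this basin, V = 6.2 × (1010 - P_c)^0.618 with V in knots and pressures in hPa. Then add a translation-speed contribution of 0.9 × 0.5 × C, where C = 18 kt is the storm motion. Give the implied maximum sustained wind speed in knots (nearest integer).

ΔP = 1010 − 925 = 85 mb.
85^0.618 ≈ 15.573.
V ≈ 6.2 × 15.573 ≈ 96.6 kt.
Translation term: 0.9 × 0.5 × 18 = 8.1 kt.
Corrected V ≈ 104.7 kt → 105 kt.

105 kt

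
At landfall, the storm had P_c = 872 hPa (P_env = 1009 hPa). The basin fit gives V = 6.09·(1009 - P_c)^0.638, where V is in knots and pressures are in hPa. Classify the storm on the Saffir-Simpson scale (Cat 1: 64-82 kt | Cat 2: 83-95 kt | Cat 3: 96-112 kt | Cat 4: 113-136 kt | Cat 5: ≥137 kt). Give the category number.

5

ΔP = 1009 − 872 = 137 hPa.
V ≈ 6.09 × 137^0.638 = 6.09 × 23.08 ≈ 141 kt.
141 kt falls in the Category 5 band.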